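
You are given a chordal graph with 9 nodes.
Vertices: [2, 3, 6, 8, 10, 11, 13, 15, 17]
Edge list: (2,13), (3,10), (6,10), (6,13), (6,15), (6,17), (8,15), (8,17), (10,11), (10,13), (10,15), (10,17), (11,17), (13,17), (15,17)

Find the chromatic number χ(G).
Clique number ω(G) = 4 (lower bound: χ ≥ ω).
The clique on [6, 10, 13, 17] has size 4, forcing χ ≥ 4, and the coloring below uses 4 colors, so χ(G) = 4.
A valid 4-coloring: color 1: [2, 8, 10]; color 2: [3, 17]; color 3: [11, 13, 15]; color 4: [6].

χ(G) = 4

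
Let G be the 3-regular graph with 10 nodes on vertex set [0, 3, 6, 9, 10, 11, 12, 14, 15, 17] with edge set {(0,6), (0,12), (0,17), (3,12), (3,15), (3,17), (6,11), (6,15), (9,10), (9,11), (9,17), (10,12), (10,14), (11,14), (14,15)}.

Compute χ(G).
Clique number ω(G) = 2 (lower bound: χ ≥ ω).
Odd cycle [12, 3, 15, 6, 0] needs 3 colors (χ ≥ 3).
The coloring below uses 3 colors, so χ(G) = 3.
A valid 3-coloring: color 1: [3, 6, 9, 14]; color 2: [0, 10, 11, 15]; color 3: [12, 17].

χ(G) = 3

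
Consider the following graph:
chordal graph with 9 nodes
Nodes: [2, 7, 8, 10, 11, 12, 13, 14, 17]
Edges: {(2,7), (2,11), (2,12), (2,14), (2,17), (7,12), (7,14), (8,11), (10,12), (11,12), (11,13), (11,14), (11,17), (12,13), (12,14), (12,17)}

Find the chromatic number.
Clique number ω(G) = 4 (lower bound: χ ≥ ω).
The clique on [2, 11, 12, 17] has size 4, forcing χ ≥ 4, and the coloring below uses 4 colors, so χ(G) = 4.
A valid 4-coloring: color 1: [8, 12]; color 2: [7, 10, 11]; color 3: [2, 13]; color 4: [14, 17].

χ(G) = 4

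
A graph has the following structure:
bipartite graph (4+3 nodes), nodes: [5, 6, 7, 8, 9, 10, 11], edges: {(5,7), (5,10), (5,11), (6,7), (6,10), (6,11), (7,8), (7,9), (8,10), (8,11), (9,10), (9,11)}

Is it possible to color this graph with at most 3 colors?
Yes, G is 3-colorable

A valid 3-coloring: color 1: [7, 10, 11]; color 2: [5, 6, 8, 9].
(χ(G) = 2 ≤ 3.)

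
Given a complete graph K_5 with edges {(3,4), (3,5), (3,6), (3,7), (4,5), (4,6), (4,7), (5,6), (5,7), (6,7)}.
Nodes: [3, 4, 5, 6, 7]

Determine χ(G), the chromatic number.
Clique number ω(G) = 5 (lower bound: χ ≥ ω).
The clique on [3, 4, 5, 6, 7] has size 5, forcing χ ≥ 5, and the coloring below uses 5 colors, so χ(G) = 5.
A valid 5-coloring: color 1: [7]; color 2: [3]; color 3: [6]; color 4: [5]; color 5: [4].

χ(G) = 5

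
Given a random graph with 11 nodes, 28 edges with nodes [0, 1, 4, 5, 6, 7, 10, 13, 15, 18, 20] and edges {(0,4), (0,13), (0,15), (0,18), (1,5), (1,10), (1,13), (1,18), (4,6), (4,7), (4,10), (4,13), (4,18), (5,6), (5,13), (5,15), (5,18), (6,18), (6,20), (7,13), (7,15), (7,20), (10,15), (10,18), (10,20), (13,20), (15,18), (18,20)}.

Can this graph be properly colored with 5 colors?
A valid 5-coloring: color 1: [13, 18]; color 2: [1, 4, 15, 20]; color 3: [0, 5, 7, 10]; color 4: [6].
(χ(G) = 4 ≤ 5.)

Yes, G is 5-colorable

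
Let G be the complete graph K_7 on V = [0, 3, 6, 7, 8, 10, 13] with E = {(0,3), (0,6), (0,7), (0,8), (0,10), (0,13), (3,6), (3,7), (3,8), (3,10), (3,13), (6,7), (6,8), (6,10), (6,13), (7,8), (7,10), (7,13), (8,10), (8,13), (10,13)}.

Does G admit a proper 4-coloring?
No, G is not 4-colorable

The clique on vertices [0, 3, 6, 7, 8, 10, 13] has size 7 > 4, so it alone needs 7 colors.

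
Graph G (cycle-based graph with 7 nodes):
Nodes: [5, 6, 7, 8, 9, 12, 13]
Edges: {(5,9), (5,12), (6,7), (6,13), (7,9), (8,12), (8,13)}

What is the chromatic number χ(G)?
χ(G) = 3

Clique number ω(G) = 2 (lower bound: χ ≥ ω).
Odd cycle [6, 13, 8, 12, 5, 9, 7] needs 3 colors (χ ≥ 3).
The coloring below uses 3 colors, so χ(G) = 3.
A valid 3-coloring: color 1: [6, 8, 9]; color 2: [7, 12, 13]; color 3: [5].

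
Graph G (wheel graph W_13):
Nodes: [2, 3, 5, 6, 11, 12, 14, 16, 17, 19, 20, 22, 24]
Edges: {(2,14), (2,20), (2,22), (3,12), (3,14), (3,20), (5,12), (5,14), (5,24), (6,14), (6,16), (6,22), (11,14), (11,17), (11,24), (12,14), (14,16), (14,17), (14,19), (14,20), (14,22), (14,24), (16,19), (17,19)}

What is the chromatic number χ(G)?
Clique number ω(G) = 3 (lower bound: χ ≥ ω).
The clique on [2, 14, 20] has size 3, forcing χ ≥ 3, and the coloring below uses 3 colors, so χ(G) = 3.
A valid 3-coloring: color 1: [14]; color 2: [2, 3, 5, 6, 11, 19]; color 3: [12, 16, 17, 20, 22, 24].

χ(G) = 3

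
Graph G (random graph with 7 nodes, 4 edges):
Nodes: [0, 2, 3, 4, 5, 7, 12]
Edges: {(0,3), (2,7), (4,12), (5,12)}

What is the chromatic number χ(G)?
Clique number ω(G) = 2 (lower bound: χ ≥ ω).
The graph is bipartite (no odd cycle), so 2 colors suffice: χ(G) = 2.
A valid 2-coloring: color 1: [0, 7, 12]; color 2: [2, 3, 4, 5].

χ(G) = 2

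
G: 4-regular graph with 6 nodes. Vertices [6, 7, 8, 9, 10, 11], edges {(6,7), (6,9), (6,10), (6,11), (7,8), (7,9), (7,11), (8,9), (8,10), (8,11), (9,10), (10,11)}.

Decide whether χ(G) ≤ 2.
The clique on vertices [8, 9, 10] has size 3 > 2, so it alone needs 3 colors.

No, G is not 2-colorable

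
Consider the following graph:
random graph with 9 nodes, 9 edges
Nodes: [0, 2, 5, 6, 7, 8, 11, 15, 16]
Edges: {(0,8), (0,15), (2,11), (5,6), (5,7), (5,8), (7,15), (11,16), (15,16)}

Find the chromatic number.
Clique number ω(G) = 2 (lower bound: χ ≥ ω).
Odd cycle [15, 7, 5, 8, 0] needs 3 colors (χ ≥ 3).
The coloring below uses 3 colors, so χ(G) = 3.
A valid 3-coloring: color 1: [5, 11, 15]; color 2: [2, 6, 7, 8, 16]; color 3: [0].

χ(G) = 3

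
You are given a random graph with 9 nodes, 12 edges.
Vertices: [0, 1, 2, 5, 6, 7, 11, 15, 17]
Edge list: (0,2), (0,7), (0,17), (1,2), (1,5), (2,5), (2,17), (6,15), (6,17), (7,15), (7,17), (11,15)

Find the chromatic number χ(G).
Clique number ω(G) = 3 (lower bound: χ ≥ ω).
The clique on [0, 2, 17] has size 3, forcing χ ≥ 3, and the coloring below uses 3 colors, so χ(G) = 3.
A valid 3-coloring: color 1: [2, 6, 7, 11]; color 2: [1, 15, 17]; color 3: [0, 5].

χ(G) = 3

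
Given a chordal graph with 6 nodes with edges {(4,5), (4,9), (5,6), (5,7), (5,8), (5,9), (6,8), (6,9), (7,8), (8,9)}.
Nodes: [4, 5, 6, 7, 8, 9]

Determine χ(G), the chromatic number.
Clique number ω(G) = 4 (lower bound: χ ≥ ω).
The clique on [5, 6, 8, 9] has size 4, forcing χ ≥ 4, and the coloring below uses 4 colors, so χ(G) = 4.
A valid 4-coloring: color 1: [5]; color 2: [7, 9]; color 3: [4, 8]; color 4: [6].

χ(G) = 4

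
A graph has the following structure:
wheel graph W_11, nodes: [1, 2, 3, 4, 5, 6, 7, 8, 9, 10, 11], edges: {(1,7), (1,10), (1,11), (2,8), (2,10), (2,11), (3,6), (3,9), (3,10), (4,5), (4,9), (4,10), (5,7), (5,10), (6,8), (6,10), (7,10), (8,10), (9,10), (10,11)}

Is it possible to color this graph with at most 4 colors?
Yes, G is 4-colorable

A valid 4-coloring: color 1: [10]; color 2: [3, 4, 7, 8, 11]; color 3: [1, 2, 5, 6, 9].
(χ(G) = 3 ≤ 4.)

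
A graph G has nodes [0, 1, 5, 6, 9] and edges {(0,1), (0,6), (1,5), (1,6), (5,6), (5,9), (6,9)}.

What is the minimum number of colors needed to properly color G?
Clique number ω(G) = 3 (lower bound: χ ≥ ω).
The clique on [0, 1, 6] has size 3, forcing χ ≥ 3, and the coloring below uses 3 colors, so χ(G) = 3.
A valid 3-coloring: color 1: [6]; color 2: [1, 9]; color 3: [0, 5].

χ(G) = 3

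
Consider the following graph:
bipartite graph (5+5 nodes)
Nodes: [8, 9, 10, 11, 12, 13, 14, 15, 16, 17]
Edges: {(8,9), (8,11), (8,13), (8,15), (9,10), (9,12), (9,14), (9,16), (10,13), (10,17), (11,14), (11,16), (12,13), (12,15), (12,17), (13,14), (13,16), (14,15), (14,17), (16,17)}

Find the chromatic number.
χ(G) = 2

Clique number ω(G) = 2 (lower bound: χ ≥ ω).
The graph is bipartite (no odd cycle), so 2 colors suffice: χ(G) = 2.
A valid 2-coloring: color 1: [8, 10, 12, 14, 16]; color 2: [9, 11, 13, 15, 17].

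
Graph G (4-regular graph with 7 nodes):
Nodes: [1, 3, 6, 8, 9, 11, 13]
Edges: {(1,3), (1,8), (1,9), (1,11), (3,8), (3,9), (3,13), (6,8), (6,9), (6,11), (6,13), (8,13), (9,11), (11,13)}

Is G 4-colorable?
Yes, G is 4-colorable

A valid 4-coloring: color 1: [1, 6]; color 2: [3, 11]; color 3: [9, 13]; color 4: [8].
(χ(G) = 4 ≤ 4.)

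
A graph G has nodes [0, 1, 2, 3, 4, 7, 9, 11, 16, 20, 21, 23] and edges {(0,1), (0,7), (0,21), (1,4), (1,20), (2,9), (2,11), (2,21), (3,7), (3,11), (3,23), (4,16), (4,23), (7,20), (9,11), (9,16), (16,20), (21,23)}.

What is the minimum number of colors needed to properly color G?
χ(G) = 3

Clique number ω(G) = 3 (lower bound: χ ≥ ω).
The clique on [2, 9, 11] has size 3, forcing χ ≥ 3, and the coloring below uses 3 colors, so χ(G) = 3.
A valid 3-coloring: color 1: [0, 3, 4, 9, 20]; color 2: [1, 2, 7, 16, 23]; color 3: [11, 21].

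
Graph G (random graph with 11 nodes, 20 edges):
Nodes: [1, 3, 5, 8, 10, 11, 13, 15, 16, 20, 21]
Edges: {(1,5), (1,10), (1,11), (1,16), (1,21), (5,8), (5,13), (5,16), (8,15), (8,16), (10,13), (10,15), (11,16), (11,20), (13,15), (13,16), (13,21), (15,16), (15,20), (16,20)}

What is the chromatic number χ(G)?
Clique number ω(G) = 3 (lower bound: χ ≥ ω).
The clique on [1, 11, 16] has size 3, forcing χ ≥ 3, and the coloring below uses 3 colors, so χ(G) = 3.
A valid 3-coloring: color 1: [3, 10, 16, 21]; color 2: [1, 8, 13, 20]; color 3: [5, 11, 15].

χ(G) = 3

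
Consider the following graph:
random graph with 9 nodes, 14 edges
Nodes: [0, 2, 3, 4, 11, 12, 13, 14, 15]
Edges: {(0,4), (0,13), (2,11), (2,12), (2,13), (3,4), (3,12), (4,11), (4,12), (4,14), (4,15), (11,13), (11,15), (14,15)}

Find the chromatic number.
Clique number ω(G) = 3 (lower bound: χ ≥ ω).
The clique on [2, 11, 13] has size 3, forcing χ ≥ 3, and the coloring below uses 3 colors, so χ(G) = 3.
A valid 3-coloring: color 1: [4, 13]; color 2: [0, 11, 12, 14]; color 3: [2, 3, 15].

χ(G) = 3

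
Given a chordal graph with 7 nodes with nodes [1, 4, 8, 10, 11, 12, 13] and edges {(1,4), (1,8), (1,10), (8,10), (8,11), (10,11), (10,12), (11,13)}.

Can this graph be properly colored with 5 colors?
Yes, G is 5-colorable

A valid 5-coloring: color 1: [4, 10, 13]; color 2: [1, 11, 12]; color 3: [8].
(χ(G) = 3 ≤ 5.)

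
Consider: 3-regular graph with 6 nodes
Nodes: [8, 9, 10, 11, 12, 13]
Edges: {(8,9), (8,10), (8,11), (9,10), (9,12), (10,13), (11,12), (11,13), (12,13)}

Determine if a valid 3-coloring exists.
A valid 3-coloring: color 1: [8, 12]; color 2: [10, 11]; color 3: [9, 13].
(χ(G) = 3 ≤ 3.)

Yes, G is 3-colorable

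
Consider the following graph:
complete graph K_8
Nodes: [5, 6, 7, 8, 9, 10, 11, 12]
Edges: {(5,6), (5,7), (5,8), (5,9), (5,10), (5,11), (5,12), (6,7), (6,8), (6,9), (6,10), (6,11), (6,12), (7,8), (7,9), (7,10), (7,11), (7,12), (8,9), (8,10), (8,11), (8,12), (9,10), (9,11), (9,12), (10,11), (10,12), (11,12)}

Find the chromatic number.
χ(G) = 8

Clique number ω(G) = 8 (lower bound: χ ≥ ω).
The clique on [5, 6, 7, 8, 9, 10, 11, 12] has size 8, forcing χ ≥ 8, and the coloring below uses 8 colors, so χ(G) = 8.
A valid 8-coloring: color 1: [10]; color 2: [6]; color 3: [8]; color 4: [11]; color 5: [5]; color 6: [9]; color 7: [12]; color 8: [7].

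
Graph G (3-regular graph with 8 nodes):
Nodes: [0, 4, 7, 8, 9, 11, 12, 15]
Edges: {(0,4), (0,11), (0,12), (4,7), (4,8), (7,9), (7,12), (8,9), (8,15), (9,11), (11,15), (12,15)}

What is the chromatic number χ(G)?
χ(G) = 3

Clique number ω(G) = 2 (lower bound: χ ≥ ω).
Odd cycle [9, 11, 15, 12, 7] needs 3 colors (χ ≥ 3).
The coloring below uses 3 colors, so χ(G) = 3.
A valid 3-coloring: color 1: [8, 11, 12]; color 2: [0, 7, 15]; color 3: [4, 9].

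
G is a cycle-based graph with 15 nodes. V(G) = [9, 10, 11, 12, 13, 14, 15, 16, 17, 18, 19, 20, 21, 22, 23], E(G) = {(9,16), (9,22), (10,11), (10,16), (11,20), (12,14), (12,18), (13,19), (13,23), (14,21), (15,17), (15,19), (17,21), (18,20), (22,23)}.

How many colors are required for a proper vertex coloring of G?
χ(G) = 3

Clique number ω(G) = 2 (lower bound: χ ≥ ω).
Odd cycle [17, 21, 14, 12, 18, 20, 11, 10, 16, 9, 22, 23, 13, 19, 15] needs 3 colors (χ ≥ 3).
The coloring below uses 3 colors, so χ(G) = 3.
A valid 3-coloring: color 1: [11, 14, 16, 17, 18, 19, 22]; color 2: [9, 10, 12, 15, 20, 21, 23]; color 3: [13].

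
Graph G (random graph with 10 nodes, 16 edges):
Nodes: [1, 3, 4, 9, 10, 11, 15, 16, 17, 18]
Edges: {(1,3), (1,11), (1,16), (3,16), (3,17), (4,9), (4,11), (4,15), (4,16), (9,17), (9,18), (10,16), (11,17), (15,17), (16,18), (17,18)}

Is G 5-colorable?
A valid 5-coloring: color 1: [9, 11, 15, 16]; color 2: [1, 4, 10, 17]; color 3: [3, 18].
(χ(G) = 3 ≤ 5.)

Yes, G is 5-colorable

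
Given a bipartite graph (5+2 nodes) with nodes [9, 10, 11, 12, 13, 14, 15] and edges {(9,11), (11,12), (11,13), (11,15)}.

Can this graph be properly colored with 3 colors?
Yes, G is 3-colorable

A valid 3-coloring: color 1: [10, 11, 14]; color 2: [9, 12, 13, 15].
(χ(G) = 2 ≤ 3.)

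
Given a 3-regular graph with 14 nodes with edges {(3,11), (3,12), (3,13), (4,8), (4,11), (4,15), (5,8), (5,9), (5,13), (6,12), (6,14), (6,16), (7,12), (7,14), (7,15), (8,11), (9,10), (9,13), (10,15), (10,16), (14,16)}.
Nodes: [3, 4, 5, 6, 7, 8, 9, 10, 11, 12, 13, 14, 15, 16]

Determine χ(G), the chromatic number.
χ(G) = 3

Clique number ω(G) = 3 (lower bound: χ ≥ ω).
The clique on [4, 8, 11] has size 3, forcing χ ≥ 3, and the coloring below uses 3 colors, so χ(G) = 3.
A valid 3-coloring: color 1: [3, 4, 5, 6, 7, 10]; color 2: [11, 12, 13, 14, 15]; color 3: [8, 9, 16].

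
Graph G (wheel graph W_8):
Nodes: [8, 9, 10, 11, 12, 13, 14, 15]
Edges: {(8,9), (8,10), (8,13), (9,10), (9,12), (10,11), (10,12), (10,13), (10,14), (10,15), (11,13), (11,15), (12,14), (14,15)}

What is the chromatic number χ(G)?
χ(G) = 4

Clique number ω(G) = 3 (lower bound: χ ≥ ω).
Odd cycle [8, 9, 12, 14, 15, 11, 13] needs 3 colors (χ ≥ 3).
Vertex 10 is adjacent to every vertex of [8, 9, 11, 12, 13, 14, 15], which already need 3 colors among themselves, so 10 needs a new color (χ ≥ 4).
The coloring below uses 4 colors, so χ(G) = 4.
A valid 4-coloring: color 1: [10]; color 2: [8, 11, 12]; color 3: [9, 13, 14]; color 4: [15].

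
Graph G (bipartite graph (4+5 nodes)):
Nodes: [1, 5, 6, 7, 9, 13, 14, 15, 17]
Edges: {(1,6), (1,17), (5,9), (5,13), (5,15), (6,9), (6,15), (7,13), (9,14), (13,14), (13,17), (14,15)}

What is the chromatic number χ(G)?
Clique number ω(G) = 2 (lower bound: χ ≥ ω).
The graph is bipartite (no odd cycle), so 2 colors suffice: χ(G) = 2.
A valid 2-coloring: color 1: [1, 9, 13, 15]; color 2: [5, 6, 7, 14, 17].

χ(G) = 2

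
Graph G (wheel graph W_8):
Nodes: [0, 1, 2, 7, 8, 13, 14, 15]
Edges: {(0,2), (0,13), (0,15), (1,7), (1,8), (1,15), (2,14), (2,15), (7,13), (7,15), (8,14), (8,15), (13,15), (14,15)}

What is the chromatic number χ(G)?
Clique number ω(G) = 3 (lower bound: χ ≥ ω).
Odd cycle [2, 0, 13, 7, 1, 8, 14] needs 3 colors (χ ≥ 3).
Vertex 15 is adjacent to every vertex of [0, 1, 2, 7, 8, 13, 14], which already need 3 colors among themselves, so 15 needs a new color (χ ≥ 4).
The coloring below uses 4 colors, so χ(G) = 4.
A valid 4-coloring: color 1: [15]; color 2: [2, 8, 13]; color 3: [0, 7, 14]; color 4: [1].

χ(G) = 4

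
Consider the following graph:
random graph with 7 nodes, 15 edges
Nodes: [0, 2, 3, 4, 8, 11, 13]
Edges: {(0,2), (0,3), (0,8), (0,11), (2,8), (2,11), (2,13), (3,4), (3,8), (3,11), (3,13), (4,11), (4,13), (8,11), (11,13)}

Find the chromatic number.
χ(G) = 4

Clique number ω(G) = 4 (lower bound: χ ≥ ω).
The clique on [0, 2, 8, 11] has size 4, forcing χ ≥ 4, and the coloring below uses 4 colors, so χ(G) = 4.
A valid 4-coloring: color 1: [11]; color 2: [2, 3]; color 3: [0, 13]; color 4: [4, 8].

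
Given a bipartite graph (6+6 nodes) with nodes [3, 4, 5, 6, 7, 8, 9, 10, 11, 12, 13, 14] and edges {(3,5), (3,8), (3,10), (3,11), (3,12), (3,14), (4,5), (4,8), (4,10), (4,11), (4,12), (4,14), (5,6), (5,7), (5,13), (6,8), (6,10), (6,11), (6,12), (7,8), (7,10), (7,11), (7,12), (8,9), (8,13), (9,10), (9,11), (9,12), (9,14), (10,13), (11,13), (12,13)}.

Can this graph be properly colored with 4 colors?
A valid 4-coloring: color 1: [3, 4, 6, 7, 9, 13]; color 2: [5, 8, 10, 11, 12, 14].
(χ(G) = 2 ≤ 4.)

Yes, G is 4-colorable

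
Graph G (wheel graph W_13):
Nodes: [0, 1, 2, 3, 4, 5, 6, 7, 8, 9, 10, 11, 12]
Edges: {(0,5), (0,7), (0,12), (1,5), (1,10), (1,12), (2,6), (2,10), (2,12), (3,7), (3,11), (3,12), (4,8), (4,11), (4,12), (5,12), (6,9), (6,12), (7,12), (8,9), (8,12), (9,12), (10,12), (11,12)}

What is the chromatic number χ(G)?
Clique number ω(G) = 3 (lower bound: χ ≥ ω).
The clique on [0, 5, 12] has size 3, forcing χ ≥ 3, and the coloring below uses 3 colors, so χ(G) = 3.
A valid 3-coloring: color 1: [12]; color 2: [0, 1, 2, 3, 4, 9]; color 3: [5, 6, 7, 8, 10, 11].

χ(G) = 3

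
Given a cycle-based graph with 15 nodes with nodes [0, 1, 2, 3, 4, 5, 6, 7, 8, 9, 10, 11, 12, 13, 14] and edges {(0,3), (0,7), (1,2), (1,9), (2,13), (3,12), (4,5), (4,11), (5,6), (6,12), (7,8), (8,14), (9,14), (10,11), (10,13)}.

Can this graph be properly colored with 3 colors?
Yes, G is 3-colorable

A valid 3-coloring: color 1: [2, 3, 4, 6, 7, 9, 10]; color 2: [0, 1, 5, 8, 11, 12, 13]; color 3: [14].
(χ(G) = 3 ≤ 3.)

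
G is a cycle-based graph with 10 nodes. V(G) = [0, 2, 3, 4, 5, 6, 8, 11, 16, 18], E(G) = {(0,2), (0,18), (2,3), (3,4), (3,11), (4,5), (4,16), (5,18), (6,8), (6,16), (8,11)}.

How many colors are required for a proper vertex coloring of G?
χ(G) = 2

Clique number ω(G) = 2 (lower bound: χ ≥ ω).
The graph is bipartite (no odd cycle), so 2 colors suffice: χ(G) = 2.
A valid 2-coloring: color 1: [2, 4, 6, 11, 18]; color 2: [0, 3, 5, 8, 16].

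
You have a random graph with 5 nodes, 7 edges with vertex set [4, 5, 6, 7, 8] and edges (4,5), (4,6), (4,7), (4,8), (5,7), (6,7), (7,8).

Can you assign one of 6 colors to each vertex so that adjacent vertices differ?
A valid 6-coloring: color 1: [7]; color 2: [4]; color 3: [5, 6, 8].
(χ(G) = 3 ≤ 6.)

Yes, G is 6-colorable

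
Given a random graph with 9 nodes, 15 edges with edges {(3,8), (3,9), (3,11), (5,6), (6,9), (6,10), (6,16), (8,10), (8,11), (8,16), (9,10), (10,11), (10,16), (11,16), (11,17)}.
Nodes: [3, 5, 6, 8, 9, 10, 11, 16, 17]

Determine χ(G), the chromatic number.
χ(G) = 4

Clique number ω(G) = 4 (lower bound: χ ≥ ω).
The clique on [8, 10, 11, 16] has size 4, forcing χ ≥ 4, and the coloring below uses 4 colors, so χ(G) = 4.
A valid 4-coloring: color 1: [6, 11]; color 2: [3, 5, 10, 17]; color 3: [9, 16]; color 4: [8].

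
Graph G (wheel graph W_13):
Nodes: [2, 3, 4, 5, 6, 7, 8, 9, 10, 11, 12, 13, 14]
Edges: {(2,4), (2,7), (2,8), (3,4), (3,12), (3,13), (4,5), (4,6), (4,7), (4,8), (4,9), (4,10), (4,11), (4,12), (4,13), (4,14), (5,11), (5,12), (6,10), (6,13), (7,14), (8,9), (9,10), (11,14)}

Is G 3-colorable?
Yes, G is 3-colorable

A valid 3-coloring: color 1: [4]; color 2: [7, 8, 10, 11, 12, 13]; color 3: [2, 3, 5, 6, 9, 14].
(χ(G) = 3 ≤ 3.)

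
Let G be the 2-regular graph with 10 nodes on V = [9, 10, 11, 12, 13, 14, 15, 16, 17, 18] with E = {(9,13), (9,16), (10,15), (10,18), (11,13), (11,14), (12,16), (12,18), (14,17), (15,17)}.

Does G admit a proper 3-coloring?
A valid 3-coloring: color 1: [13, 14, 15, 16, 18]; color 2: [9, 10, 11, 12, 17].
(χ(G) = 2 ≤ 3.)

Yes, G is 3-colorable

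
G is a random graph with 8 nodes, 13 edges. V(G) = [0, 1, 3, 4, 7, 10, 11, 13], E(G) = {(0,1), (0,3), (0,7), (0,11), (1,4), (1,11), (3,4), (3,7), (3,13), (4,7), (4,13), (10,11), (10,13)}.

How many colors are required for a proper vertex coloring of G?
χ(G) = 3

Clique number ω(G) = 3 (lower bound: χ ≥ ω).
The clique on [0, 3, 7] has size 3, forcing χ ≥ 3, and the coloring below uses 3 colors, so χ(G) = 3.
A valid 3-coloring: color 1: [0, 4, 10]; color 2: [3, 11]; color 3: [1, 7, 13].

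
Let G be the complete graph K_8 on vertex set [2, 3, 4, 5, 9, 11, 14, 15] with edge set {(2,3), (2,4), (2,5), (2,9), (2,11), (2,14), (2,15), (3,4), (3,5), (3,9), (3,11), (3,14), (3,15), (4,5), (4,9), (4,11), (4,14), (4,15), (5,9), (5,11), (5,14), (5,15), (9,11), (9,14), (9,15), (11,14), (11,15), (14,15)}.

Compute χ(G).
Clique number ω(G) = 8 (lower bound: χ ≥ ω).
The clique on [2, 3, 4, 5, 9, 11, 14, 15] has size 8, forcing χ ≥ 8, and the coloring below uses 8 colors, so χ(G) = 8.
A valid 8-coloring: color 1: [11]; color 2: [15]; color 3: [5]; color 4: [14]; color 5: [4]; color 6: [9]; color 7: [2]; color 8: [3].

χ(G) = 8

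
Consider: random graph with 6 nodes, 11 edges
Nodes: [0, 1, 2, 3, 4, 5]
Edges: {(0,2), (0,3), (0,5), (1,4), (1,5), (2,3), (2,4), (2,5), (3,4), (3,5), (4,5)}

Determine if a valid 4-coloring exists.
A valid 4-coloring: color 1: [5]; color 2: [1, 3]; color 3: [0, 4]; color 4: [2].
(χ(G) = 4 ≤ 4.)

Yes, G is 4-colorable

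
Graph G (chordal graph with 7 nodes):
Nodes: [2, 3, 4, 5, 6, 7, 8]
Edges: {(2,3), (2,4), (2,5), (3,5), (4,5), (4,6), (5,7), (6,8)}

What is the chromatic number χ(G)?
Clique number ω(G) = 3 (lower bound: χ ≥ ω).
The clique on [2, 3, 5] has size 3, forcing χ ≥ 3, and the coloring below uses 3 colors, so χ(G) = 3.
A valid 3-coloring: color 1: [5, 6]; color 2: [3, 4, 7, 8]; color 3: [2].

χ(G) = 3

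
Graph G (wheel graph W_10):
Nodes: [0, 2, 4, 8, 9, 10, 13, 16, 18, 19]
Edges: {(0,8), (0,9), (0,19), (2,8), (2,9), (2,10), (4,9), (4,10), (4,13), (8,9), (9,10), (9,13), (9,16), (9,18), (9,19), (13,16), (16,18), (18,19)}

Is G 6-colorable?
A valid 6-coloring: color 1: [9]; color 2: [4, 8, 16, 19]; color 3: [0, 10, 13, 18]; color 4: [2].
(χ(G) = 4 ≤ 6.)

Yes, G is 6-colorable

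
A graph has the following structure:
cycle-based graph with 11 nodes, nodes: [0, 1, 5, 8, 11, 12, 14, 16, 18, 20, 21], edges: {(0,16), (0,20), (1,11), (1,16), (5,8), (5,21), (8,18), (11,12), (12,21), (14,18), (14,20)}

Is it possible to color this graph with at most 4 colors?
Yes, G is 4-colorable

A valid 4-coloring: color 1: [0, 1, 5, 12, 18]; color 2: [8, 11, 14, 16, 21]; color 3: [20].
(χ(G) = 3 ≤ 4.)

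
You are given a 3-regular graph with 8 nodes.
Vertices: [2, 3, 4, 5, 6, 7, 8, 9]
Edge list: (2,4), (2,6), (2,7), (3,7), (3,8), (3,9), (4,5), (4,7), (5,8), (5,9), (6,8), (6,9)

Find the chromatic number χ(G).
Clique number ω(G) = 3 (lower bound: χ ≥ ω).
The clique on [2, 4, 7] has size 3, forcing χ ≥ 3, and the coloring below uses 3 colors, so χ(G) = 3.
A valid 3-coloring: color 1: [2, 3, 5]; color 2: [4, 8, 9]; color 3: [6, 7].

χ(G) = 3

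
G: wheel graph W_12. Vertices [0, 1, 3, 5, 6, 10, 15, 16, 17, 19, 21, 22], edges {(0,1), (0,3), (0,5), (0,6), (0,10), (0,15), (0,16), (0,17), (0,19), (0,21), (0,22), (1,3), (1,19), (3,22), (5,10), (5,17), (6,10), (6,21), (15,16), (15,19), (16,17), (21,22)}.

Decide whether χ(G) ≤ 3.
Odd cycle [5, 17, 16, 15, 19, 1, 3, 22, 21, 6, 10] needs 3 colors (χ ≥ 3).
Vertex 0 is adjacent to every vertex of [1, 3, 5, 6, 10, 15, 16, 17, 19, 21, 22], which already need 3 colors among themselves, so 0 needs a new color (χ ≥ 4).
Hence χ(G) ≥ 4 > 3, so no proper 3-coloring exists.

No, G is not 3-colorable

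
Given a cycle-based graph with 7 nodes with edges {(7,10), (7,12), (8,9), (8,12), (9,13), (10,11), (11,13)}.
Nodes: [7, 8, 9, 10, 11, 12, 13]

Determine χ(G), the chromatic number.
Clique number ω(G) = 2 (lower bound: χ ≥ ω).
Odd cycle [11, 10, 7, 12, 8, 9, 13] needs 3 colors (χ ≥ 3).
The coloring below uses 3 colors, so χ(G) = 3.
A valid 3-coloring: color 1: [7, 9, 11]; color 2: [10, 12, 13]; color 3: [8].

χ(G) = 3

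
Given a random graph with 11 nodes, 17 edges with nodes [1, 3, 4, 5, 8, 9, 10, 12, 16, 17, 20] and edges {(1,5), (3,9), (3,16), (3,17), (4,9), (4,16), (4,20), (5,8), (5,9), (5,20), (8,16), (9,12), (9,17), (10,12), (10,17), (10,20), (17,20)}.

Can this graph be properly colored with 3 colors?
Yes, G is 3-colorable

A valid 3-coloring: color 1: [1, 9, 16, 20]; color 2: [4, 5, 12, 17]; color 3: [3, 8, 10].
(χ(G) = 3 ≤ 3.)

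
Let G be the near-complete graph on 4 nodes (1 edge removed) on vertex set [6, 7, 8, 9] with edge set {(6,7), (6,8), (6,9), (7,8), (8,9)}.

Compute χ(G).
χ(G) = 3

Clique number ω(G) = 3 (lower bound: χ ≥ ω).
The clique on [6, 8, 9] has size 3, forcing χ ≥ 3, and the coloring below uses 3 colors, so χ(G) = 3.
A valid 3-coloring: color 1: [8]; color 2: [6]; color 3: [7, 9].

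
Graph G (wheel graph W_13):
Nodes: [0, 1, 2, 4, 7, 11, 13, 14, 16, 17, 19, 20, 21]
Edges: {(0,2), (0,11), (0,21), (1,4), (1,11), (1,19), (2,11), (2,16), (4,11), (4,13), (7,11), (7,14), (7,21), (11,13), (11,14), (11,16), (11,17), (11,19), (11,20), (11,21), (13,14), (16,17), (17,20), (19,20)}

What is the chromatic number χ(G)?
χ(G) = 3

Clique number ω(G) = 3 (lower bound: χ ≥ ω).
The clique on [0, 2, 11] has size 3, forcing χ ≥ 3, and the coloring below uses 3 colors, so χ(G) = 3.
A valid 3-coloring: color 1: [11]; color 2: [0, 1, 7, 13, 16, 20]; color 3: [2, 4, 14, 17, 19, 21].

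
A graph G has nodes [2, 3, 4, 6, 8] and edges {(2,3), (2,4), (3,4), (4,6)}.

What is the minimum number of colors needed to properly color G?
Clique number ω(G) = 3 (lower bound: χ ≥ ω).
The clique on [2, 3, 4] has size 3, forcing χ ≥ 3, and the coloring below uses 3 colors, so χ(G) = 3.
A valid 3-coloring: color 1: [4, 8]; color 2: [2, 6]; color 3: [3].

χ(G) = 3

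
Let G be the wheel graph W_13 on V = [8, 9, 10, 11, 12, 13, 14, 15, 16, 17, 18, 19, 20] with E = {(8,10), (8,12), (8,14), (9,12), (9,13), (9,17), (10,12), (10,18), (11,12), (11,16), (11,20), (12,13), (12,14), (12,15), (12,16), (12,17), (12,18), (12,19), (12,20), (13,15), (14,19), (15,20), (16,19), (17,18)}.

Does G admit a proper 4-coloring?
Yes, G is 4-colorable

A valid 4-coloring: color 1: [12]; color 2: [8, 9, 11, 15, 18, 19]; color 3: [10, 13, 14, 16, 17, 20].
(χ(G) = 3 ≤ 4.)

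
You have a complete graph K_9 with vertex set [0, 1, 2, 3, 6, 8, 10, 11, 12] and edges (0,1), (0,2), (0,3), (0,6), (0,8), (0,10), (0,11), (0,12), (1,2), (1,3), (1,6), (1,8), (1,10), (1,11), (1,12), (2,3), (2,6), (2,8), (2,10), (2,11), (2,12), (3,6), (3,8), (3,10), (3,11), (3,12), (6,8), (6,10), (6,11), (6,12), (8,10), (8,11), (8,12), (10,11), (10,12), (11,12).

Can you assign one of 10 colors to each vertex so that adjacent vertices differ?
A valid 10-coloring: color 1: [10]; color 2: [8]; color 3: [11]; color 4: [3]; color 5: [1]; color 6: [2]; color 7: [0]; color 8: [6]; color 9: [12].
(χ(G) = 9 ≤ 10.)

Yes, G is 10-colorable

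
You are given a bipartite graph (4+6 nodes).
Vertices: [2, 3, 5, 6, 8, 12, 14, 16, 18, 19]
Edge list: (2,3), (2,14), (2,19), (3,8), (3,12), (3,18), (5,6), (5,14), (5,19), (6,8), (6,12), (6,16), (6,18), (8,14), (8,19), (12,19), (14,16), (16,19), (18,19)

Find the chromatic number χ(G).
χ(G) = 2

Clique number ω(G) = 2 (lower bound: χ ≥ ω).
The graph is bipartite (no odd cycle), so 2 colors suffice: χ(G) = 2.
A valid 2-coloring: color 1: [3, 6, 14, 19]; color 2: [2, 5, 8, 12, 16, 18].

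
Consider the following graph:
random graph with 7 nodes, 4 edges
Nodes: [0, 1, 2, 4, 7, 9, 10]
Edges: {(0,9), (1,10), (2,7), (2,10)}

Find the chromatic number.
Clique number ω(G) = 2 (lower bound: χ ≥ ω).
The graph is bipartite (no odd cycle), so 2 colors suffice: χ(G) = 2.
A valid 2-coloring: color 1: [4, 7, 9, 10]; color 2: [0, 1, 2].

χ(G) = 2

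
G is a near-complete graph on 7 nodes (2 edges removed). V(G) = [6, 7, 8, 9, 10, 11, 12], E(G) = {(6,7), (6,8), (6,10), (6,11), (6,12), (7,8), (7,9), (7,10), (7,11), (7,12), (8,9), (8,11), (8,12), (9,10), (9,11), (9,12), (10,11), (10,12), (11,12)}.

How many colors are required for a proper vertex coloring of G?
χ(G) = 5

Clique number ω(G) = 5 (lower bound: χ ≥ ω).
The clique on [7, 8, 9, 11, 12] has size 5, forcing χ ≥ 5, and the coloring below uses 5 colors, so χ(G) = 5.
A valid 5-coloring: color 1: [11]; color 2: [7]; color 3: [12]; color 4: [8, 10]; color 5: [6, 9].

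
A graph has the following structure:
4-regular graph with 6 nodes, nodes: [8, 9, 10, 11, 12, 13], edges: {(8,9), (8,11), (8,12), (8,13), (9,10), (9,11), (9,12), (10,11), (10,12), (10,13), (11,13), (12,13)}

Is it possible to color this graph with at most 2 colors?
The clique on vertices [8, 9, 11] has size 3 > 2, so it alone needs 3 colors.

No, G is not 2-colorable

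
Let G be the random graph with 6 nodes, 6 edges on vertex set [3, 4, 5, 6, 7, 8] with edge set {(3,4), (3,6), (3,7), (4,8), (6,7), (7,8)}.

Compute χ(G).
χ(G) = 3

Clique number ω(G) = 3 (lower bound: χ ≥ ω).
The clique on [3, 6, 7] has size 3, forcing χ ≥ 3, and the coloring below uses 3 colors, so χ(G) = 3.
A valid 3-coloring: color 1: [3, 5, 8]; color 2: [4, 7]; color 3: [6].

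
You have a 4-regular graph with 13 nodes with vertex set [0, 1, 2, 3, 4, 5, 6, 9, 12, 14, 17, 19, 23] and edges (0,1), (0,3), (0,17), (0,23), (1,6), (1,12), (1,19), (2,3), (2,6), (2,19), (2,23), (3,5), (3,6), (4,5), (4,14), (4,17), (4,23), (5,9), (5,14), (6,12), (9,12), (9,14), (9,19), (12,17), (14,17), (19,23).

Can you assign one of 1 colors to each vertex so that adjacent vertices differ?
The clique on vertices [2, 19, 23] has size 3 > 1, so it alone needs 3 colors.

No, G is not 1-colorable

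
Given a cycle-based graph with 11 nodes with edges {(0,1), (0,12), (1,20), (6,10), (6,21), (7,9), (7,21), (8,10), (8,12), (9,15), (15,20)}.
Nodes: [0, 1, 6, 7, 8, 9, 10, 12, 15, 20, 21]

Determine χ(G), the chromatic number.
Clique number ω(G) = 2 (lower bound: χ ≥ ω).
Odd cycle [12, 0, 1, 20, 15, 9, 7, 21, 6, 10, 8] needs 3 colors (χ ≥ 3).
The coloring below uses 3 colors, so χ(G) = 3.
A valid 3-coloring: color 1: [1, 7, 10, 12, 15]; color 2: [0, 8, 9, 20, 21]; color 3: [6].

χ(G) = 3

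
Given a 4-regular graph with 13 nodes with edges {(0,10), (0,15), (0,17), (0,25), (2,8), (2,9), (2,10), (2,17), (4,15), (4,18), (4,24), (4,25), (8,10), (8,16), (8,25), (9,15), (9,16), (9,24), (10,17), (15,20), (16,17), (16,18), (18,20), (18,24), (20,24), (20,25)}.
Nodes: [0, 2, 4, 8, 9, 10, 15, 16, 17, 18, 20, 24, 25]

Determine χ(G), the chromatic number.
χ(G) = 3

Clique number ω(G) = 3 (lower bound: χ ≥ ω).
The clique on [0, 10, 17] has size 3, forcing χ ≥ 3, and the coloring below uses 3 colors, so χ(G) = 3.
A valid 3-coloring: color 1: [10, 15, 18, 25]; color 2: [4, 8, 9, 17, 20]; color 3: [0, 2, 16, 24].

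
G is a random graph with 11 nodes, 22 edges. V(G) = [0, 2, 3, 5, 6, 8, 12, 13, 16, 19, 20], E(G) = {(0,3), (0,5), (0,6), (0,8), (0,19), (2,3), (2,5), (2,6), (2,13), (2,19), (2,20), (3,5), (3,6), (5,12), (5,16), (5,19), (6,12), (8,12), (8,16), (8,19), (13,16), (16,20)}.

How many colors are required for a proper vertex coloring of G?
χ(G) = 3

Clique number ω(G) = 3 (lower bound: χ ≥ ω).
The clique on [0, 8, 19] has size 3, forcing χ ≥ 3, and the coloring below uses 3 colors, so χ(G) = 3.
A valid 3-coloring: color 1: [5, 6, 8, 13, 20]; color 2: [0, 2, 12, 16]; color 3: [3, 19].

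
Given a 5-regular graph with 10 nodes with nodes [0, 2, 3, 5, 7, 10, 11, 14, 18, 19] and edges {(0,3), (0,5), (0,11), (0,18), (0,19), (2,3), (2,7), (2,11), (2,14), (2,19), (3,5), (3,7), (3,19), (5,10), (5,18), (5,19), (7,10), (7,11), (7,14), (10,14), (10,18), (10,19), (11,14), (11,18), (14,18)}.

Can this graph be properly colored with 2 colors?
No, G is not 2-colorable

The clique on vertices [0, 3, 5, 19] has size 4 > 2, so it alone needs 4 colors.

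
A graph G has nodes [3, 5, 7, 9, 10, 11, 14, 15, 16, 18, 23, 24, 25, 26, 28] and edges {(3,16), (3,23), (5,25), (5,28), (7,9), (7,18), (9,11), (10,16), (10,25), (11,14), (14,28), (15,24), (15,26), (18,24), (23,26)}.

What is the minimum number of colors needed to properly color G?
χ(G) = 3

Clique number ω(G) = 2 (lower bound: χ ≥ ω).
Odd cycle [10, 16, 3, 23, 26, 15, 24, 18, 7, 9, 11, 14, 28, 5, 25] needs 3 colors (χ ≥ 3).
The coloring below uses 3 colors, so χ(G) = 3.
A valid 3-coloring: color 1: [3, 5, 7, 10, 11, 24, 26]; color 2: [9, 14, 15, 16, 18, 23, 25]; color 3: [28].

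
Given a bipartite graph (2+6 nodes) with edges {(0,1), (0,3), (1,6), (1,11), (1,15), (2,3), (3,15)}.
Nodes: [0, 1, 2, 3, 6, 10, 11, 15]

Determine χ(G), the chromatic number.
Clique number ω(G) = 2 (lower bound: χ ≥ ω).
The graph is bipartite (no odd cycle), so 2 colors suffice: χ(G) = 2.
A valid 2-coloring: color 1: [1, 3, 10]; color 2: [0, 2, 6, 11, 15].

χ(G) = 2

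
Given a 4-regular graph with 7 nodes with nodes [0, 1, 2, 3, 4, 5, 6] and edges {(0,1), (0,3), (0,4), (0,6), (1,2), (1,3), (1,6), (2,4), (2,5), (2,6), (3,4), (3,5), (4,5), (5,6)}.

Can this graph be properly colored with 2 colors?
The clique on vertices [0, 1, 3] has size 3 > 2, so it alone needs 3 colors.

No, G is not 2-colorable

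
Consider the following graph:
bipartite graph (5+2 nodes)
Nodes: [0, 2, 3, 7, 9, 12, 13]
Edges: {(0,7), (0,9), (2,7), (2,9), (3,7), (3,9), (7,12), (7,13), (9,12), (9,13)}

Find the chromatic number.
χ(G) = 2

Clique number ω(G) = 2 (lower bound: χ ≥ ω).
The graph is bipartite (no odd cycle), so 2 colors suffice: χ(G) = 2.
A valid 2-coloring: color 1: [7, 9]; color 2: [0, 2, 3, 12, 13].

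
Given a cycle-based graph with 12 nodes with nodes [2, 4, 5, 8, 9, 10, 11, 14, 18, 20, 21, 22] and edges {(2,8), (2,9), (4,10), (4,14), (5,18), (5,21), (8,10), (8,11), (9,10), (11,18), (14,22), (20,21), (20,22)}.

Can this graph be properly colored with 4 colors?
Yes, G is 4-colorable

A valid 4-coloring: color 1: [4, 8, 9, 18, 21, 22]; color 2: [2, 5, 10, 11, 14, 20].
(χ(G) = 2 ≤ 4.)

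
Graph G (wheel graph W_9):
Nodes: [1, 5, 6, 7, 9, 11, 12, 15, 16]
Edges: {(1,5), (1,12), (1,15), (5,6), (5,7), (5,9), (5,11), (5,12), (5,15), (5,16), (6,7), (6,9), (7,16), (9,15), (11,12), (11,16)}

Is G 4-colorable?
A valid 4-coloring: color 1: [5]; color 2: [1, 7, 9, 11]; color 3: [6, 12, 15, 16].
(χ(G) = 3 ≤ 4.)

Yes, G is 4-colorable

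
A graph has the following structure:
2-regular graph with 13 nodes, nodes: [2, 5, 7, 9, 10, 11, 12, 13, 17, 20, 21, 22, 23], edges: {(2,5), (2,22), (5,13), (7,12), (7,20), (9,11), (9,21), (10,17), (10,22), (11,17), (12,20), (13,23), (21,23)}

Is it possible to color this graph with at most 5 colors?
Yes, G is 5-colorable

A valid 5-coloring: color 1: [5, 9, 17, 20, 22, 23]; color 2: [2, 7, 10, 11, 13, 21]; color 3: [12].
(χ(G) = 3 ≤ 5.)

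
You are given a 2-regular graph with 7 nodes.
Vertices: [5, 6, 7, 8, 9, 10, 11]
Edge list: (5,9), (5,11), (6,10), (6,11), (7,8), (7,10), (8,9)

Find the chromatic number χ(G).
χ(G) = 3

Clique number ω(G) = 2 (lower bound: χ ≥ ω).
Odd cycle [8, 9, 5, 11, 6, 10, 7] needs 3 colors (χ ≥ 3).
The coloring below uses 3 colors, so χ(G) = 3.
A valid 3-coloring: color 1: [5, 8, 10]; color 2: [7, 9, 11]; color 3: [6].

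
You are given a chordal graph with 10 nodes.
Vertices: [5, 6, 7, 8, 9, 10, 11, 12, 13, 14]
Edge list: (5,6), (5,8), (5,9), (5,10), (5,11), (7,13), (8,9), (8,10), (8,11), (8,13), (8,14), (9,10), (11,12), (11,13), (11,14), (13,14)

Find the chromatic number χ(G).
Clique number ω(G) = 4 (lower bound: χ ≥ ω).
The clique on [8, 11, 13, 14] has size 4, forcing χ ≥ 4, and the coloring below uses 4 colors, so χ(G) = 4.
A valid 4-coloring: color 1: [6, 7, 8, 12]; color 2: [5, 13]; color 3: [9, 11]; color 4: [10, 14].

χ(G) = 4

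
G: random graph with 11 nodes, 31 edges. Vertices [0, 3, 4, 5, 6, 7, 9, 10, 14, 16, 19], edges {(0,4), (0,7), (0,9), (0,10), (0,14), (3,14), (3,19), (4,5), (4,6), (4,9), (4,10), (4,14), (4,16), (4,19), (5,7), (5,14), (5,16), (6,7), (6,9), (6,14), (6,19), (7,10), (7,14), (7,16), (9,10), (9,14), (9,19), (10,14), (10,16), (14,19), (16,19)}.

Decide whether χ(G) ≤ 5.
A valid 5-coloring: color 1: [14, 16]; color 2: [3, 4, 7]; color 3: [5, 9]; color 4: [10, 19]; color 5: [0, 6].
(χ(G) = 5 ≤ 5.)

Yes, G is 5-colorable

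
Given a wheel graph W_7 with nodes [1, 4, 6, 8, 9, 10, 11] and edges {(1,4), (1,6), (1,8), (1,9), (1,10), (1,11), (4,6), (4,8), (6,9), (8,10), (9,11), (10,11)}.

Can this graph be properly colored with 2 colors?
No, G is not 2-colorable

The clique on vertices [1, 9, 11] has size 3 > 2, so it alone needs 3 colors.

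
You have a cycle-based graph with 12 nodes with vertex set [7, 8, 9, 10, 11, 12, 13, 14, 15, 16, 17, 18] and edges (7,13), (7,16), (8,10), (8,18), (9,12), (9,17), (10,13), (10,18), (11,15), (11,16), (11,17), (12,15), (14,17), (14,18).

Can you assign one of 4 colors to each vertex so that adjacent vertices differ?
A valid 4-coloring: color 1: [7, 10, 11, 12, 14]; color 2: [13, 15, 16, 17, 18]; color 3: [8, 9].
(χ(G) = 3 ≤ 4.)

Yes, G is 4-colorable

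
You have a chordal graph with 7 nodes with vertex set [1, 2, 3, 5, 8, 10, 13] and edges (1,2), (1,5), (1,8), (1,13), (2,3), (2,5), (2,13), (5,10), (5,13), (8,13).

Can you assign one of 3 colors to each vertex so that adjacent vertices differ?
No, G is not 3-colorable

The clique on vertices [1, 2, 5, 13] has size 4 > 3, so it alone needs 4 colors.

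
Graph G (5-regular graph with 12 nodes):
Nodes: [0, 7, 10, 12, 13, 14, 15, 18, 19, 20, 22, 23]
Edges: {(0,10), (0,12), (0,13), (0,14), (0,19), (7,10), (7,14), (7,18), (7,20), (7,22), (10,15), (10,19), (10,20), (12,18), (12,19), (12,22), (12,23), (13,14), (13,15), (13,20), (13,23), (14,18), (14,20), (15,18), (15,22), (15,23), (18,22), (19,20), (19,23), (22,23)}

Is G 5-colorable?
Yes, G is 5-colorable

A valid 5-coloring: color 1: [7, 12, 15]; color 2: [0, 18, 20, 23]; color 3: [14, 19, 22]; color 4: [10, 13].
(χ(G) = 4 ≤ 5.)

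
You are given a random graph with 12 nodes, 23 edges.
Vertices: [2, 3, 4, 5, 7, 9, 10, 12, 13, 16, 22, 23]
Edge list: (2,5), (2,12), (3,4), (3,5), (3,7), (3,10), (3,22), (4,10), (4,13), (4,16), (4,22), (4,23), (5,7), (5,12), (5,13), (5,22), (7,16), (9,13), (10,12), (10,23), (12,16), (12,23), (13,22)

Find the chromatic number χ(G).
Clique number ω(G) = 3 (lower bound: χ ≥ ω).
Suppose a proper 3-coloring c exists. The clique [2, 5, 12] takes 3 distinct colors; by symmetry let c(2) = 1, c(5) = 2, c(12) = 3.
- Vertex 3: neighbors [5] already have colors [2]; try each remaining color.
- Case c(3) = 1:
  - Vertex 10: neighbors [3, 12] already have colors [1, 3] ⇒ c(10) = 2.
  - Vertex 4: neighbors [3, 10] already have colors [1, 2] ⇒ c(4) = 3.
  - Vertex 22: neighbors [3, 5, 4] already have colors [1, 2, 3] — all 3 colors blocked. Contradiction.
- Case c(3) = 3:
  - Vertex 22: neighbors [5, 3] already have colors [2, 3] ⇒ c(22) = 1.
  - Vertex 4: neighbors [22, 3] already have colors [1, 3] ⇒ c(4) = 2.
  - Vertex 7: neighbors [5, 3] already have colors [2, 3] ⇒ c(7) = 1.
  - Vertex 16: neighbors [7, 4, 12] already have colors [1, 2, 3] — all 3 colors blocked. Contradiction.
Every case ends in a contradiction, so G has no proper 3-coloring (χ ≥ 4).
The coloring below uses 4 colors, so χ(G) = 4.
A valid 4-coloring: color 1: [4, 5, 9]; color 2: [3, 12, 13]; color 3: [2, 10, 16, 22]; color 4: [7, 23].

χ(G) = 4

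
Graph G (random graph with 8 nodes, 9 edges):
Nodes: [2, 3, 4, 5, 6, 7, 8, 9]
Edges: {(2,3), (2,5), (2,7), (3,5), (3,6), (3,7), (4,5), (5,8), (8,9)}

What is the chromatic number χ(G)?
χ(G) = 3

Clique number ω(G) = 3 (lower bound: χ ≥ ω).
The clique on [2, 3, 5] has size 3, forcing χ ≥ 3, and the coloring below uses 3 colors, so χ(G) = 3.
A valid 3-coloring: color 1: [5, 6, 7, 9]; color 2: [3, 4, 8]; color 3: [2].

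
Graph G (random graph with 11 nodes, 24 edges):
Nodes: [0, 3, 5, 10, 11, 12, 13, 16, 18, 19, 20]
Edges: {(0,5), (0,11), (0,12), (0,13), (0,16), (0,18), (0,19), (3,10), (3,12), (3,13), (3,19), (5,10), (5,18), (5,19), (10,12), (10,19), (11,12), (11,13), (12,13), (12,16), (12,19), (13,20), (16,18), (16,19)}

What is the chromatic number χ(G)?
χ(G) = 4

Clique number ω(G) = 4 (lower bound: χ ≥ ω).
The clique on [0, 12, 16, 19] has size 4, forcing χ ≥ 4, and the coloring below uses 4 colors, so χ(G) = 4.
A valid 4-coloring: color 1: [5, 12, 20]; color 2: [0, 3]; color 3: [13, 18, 19]; color 4: [10, 11, 16].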